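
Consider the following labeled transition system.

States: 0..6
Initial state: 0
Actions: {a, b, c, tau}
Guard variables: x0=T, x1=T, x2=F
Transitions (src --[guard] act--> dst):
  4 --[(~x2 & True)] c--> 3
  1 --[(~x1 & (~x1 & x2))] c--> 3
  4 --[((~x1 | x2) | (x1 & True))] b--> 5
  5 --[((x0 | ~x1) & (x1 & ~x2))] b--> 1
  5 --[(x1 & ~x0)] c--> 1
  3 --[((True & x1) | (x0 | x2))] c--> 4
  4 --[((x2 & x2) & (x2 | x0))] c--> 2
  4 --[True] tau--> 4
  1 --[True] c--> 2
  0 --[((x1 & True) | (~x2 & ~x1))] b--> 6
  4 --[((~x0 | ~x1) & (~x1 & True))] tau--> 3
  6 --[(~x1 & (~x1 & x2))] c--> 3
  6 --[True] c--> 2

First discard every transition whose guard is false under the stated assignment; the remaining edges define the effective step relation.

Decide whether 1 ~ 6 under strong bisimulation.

Answer: BISIMILAR

Trace:
Compute ~ classes (split until stable):
  π0 = {{0,1,2,3,4,5,6}}
  π1 = {{0,5},{1,3,6},{2},{4}}
  π2 = {{0,5},{1,6},{2},{3},{4}}
Fixed point at round 3; 5 class(es).
class of 1: {1,6}; class of 6: {1,6}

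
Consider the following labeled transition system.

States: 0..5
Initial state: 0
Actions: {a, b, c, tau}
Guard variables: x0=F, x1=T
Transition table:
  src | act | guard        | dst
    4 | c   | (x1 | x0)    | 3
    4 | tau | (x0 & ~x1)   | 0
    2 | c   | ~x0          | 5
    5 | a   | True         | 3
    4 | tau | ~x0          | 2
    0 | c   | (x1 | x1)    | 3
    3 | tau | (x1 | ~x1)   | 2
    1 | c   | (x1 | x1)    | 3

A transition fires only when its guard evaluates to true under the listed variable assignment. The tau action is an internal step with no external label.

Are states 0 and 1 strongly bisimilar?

Answer: BISIMILAR

Working:
Refine partition for ~:
  π0 = {{0,1,2,3,4,5}}
  π1 = {{0,1,2},{3},{4},{5}}
  π2 = {{0,1},{2},{3},{4},{5}}
5 equivalence class(es) (converged in 3)
class of 0: {0,1}; class of 1: {0,1}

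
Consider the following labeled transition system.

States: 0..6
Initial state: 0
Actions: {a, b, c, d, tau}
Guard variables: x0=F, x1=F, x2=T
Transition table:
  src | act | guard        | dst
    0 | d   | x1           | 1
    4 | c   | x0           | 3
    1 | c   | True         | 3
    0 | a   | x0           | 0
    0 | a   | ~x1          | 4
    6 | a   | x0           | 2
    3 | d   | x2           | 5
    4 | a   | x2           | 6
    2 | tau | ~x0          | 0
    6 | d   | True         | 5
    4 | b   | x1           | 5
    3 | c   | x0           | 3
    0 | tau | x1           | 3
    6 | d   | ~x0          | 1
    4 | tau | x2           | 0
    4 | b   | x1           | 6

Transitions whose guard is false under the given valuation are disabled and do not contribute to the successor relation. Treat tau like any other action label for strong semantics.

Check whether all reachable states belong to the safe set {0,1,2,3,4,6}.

Answer: INVARIANT VIOLATED at state 5

Analysis:
Allowed set {0,1,2,3,4,6}
Reach set: {0,1,3,4,5,6}
  0: safe
  1: safe
  3: safe
  4: safe
  5: outside
  6: safe
reach 5 via a·a·d — violates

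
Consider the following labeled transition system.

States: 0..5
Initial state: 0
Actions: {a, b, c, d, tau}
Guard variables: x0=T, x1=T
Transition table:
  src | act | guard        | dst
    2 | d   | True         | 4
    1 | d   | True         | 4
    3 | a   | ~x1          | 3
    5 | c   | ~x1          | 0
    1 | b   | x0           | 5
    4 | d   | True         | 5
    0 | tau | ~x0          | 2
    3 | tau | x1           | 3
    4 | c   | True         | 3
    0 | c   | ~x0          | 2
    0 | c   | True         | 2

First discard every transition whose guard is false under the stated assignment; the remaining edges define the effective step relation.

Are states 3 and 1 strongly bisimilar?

Answer: NOT BISIMILAR

Trace:
Compute ~ classes (split until stable):
  P[0] = {{0,1,2,3,4,5}}
  P[1] = {{0},{1},{2},{3},{4},{5}}
6 equivalence class(es) (converged in 2)
class of 3: {3}; class of 1: {1}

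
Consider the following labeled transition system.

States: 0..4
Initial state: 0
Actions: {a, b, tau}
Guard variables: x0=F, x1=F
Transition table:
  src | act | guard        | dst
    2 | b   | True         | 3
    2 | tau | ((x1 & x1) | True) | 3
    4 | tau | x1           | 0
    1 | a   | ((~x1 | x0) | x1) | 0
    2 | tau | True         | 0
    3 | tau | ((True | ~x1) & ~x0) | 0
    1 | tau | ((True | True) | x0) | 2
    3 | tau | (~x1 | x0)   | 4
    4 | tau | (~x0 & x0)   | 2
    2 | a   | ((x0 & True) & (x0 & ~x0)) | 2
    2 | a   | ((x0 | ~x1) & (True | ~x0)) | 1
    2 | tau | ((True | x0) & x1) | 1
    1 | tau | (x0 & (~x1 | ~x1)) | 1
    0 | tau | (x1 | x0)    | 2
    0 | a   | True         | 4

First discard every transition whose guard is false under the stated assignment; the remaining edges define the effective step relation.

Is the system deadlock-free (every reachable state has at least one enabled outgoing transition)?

R = {0,4}
  0: a→4  [1 exit(s)]
  4: ∅  [no exit]
trace reaching 4: a

Answer: DEADLOCK at state 4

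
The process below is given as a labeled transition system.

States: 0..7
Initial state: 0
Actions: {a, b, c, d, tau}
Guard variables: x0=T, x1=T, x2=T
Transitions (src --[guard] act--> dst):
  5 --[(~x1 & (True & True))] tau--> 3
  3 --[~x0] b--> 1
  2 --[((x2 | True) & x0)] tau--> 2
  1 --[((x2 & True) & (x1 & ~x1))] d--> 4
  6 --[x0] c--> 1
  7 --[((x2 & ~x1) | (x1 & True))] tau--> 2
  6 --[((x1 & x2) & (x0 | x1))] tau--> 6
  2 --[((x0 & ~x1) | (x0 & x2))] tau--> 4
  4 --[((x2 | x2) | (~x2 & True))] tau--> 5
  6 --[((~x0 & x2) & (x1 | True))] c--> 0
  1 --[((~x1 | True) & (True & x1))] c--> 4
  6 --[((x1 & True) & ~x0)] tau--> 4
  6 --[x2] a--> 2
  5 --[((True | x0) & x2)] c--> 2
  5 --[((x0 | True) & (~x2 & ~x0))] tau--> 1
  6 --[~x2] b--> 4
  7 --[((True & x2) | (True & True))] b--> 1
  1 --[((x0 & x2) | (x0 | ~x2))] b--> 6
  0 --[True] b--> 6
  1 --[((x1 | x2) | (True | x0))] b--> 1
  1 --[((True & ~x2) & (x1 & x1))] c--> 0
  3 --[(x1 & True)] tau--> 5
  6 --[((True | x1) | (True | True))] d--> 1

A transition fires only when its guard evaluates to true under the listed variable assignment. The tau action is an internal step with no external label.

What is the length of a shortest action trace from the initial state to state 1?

Answer: 2

Analysis:
Layered search for 1:
  Layer 0: {0}
  Layer 1: {6}
  Layer 2: {1,2}
first hit 1 at d=2 via b·c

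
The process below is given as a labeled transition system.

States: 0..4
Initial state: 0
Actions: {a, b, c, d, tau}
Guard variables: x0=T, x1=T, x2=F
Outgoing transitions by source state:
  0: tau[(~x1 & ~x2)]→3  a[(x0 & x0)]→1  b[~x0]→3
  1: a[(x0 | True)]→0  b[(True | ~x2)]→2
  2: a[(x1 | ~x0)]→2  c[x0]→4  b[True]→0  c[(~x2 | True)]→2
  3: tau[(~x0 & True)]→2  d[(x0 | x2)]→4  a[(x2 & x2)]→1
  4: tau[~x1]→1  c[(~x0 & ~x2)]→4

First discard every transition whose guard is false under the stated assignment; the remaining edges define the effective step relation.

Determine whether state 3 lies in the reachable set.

Answer: UNREACHABLE

Analysis:
Guard filter leaves 8 enabled edge(s).
L0 = {0}
L1 = {1}  now seen {0,1}
L2 = {2}  now seen {0,1,2}
L3 = {4}  now seen {0,1,2,4}
Reachable = {0,1,2,4}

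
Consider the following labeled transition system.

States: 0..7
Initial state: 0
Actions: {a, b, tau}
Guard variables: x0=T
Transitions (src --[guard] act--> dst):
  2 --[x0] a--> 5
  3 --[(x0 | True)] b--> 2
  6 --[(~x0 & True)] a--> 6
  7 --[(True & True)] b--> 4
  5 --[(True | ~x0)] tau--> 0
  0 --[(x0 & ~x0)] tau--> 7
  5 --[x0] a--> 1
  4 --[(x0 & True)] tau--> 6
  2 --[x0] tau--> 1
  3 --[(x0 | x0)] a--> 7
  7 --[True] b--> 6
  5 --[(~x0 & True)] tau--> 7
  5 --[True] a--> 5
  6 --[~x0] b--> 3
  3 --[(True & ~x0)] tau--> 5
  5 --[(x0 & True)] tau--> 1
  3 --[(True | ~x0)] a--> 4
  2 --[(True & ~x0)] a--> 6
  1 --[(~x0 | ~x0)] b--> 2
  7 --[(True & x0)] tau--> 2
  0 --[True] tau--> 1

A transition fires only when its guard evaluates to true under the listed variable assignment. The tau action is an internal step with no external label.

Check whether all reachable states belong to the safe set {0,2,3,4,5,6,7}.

Answer: INVARIANT VIOLATED at state 1

Working:
Allowed set {0,2,3,4,5,6,7}
Reach set: {0,1}
  0: ok
  1: outside
counterexample path to 1: tau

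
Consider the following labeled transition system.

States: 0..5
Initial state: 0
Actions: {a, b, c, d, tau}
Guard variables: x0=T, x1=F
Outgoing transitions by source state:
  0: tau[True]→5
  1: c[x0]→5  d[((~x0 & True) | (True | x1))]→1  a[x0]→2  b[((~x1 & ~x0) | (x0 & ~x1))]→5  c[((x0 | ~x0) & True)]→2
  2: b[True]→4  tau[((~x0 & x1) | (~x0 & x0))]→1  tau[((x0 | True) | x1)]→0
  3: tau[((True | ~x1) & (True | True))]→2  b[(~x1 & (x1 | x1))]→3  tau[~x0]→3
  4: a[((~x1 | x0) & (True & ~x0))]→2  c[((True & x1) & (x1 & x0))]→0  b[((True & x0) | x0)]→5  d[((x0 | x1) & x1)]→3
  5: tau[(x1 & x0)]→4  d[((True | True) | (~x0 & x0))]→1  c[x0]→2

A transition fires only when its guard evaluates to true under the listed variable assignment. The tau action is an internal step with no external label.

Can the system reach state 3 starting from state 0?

Answer: UNREACHABLE

Analysis:
After dropping false guards: 12 live edges.
Layer 0: {0}
Layer 1: {5}  now seen {0,5}
Layer 2: {1,2}  now seen {0,1,2,5}
Layer 3: {4}  now seen {0,1,2,4,5}
R = {0,1,2,4,5}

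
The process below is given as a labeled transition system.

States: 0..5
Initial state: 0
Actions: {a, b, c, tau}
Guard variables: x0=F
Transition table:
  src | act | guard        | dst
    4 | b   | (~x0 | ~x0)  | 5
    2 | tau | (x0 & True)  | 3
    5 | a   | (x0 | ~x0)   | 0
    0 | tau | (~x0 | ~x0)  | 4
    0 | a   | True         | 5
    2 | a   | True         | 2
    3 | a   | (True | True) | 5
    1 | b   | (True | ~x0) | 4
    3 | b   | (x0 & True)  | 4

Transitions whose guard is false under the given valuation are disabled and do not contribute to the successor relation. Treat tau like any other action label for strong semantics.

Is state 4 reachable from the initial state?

7 transition(s) survive guard evaluation.
L0 = {0}
L1 = {4,5}  cumulative {0,4,5}
Reach set: {0,4,5}
trace reaching 4: tau

Answer: REACHABLE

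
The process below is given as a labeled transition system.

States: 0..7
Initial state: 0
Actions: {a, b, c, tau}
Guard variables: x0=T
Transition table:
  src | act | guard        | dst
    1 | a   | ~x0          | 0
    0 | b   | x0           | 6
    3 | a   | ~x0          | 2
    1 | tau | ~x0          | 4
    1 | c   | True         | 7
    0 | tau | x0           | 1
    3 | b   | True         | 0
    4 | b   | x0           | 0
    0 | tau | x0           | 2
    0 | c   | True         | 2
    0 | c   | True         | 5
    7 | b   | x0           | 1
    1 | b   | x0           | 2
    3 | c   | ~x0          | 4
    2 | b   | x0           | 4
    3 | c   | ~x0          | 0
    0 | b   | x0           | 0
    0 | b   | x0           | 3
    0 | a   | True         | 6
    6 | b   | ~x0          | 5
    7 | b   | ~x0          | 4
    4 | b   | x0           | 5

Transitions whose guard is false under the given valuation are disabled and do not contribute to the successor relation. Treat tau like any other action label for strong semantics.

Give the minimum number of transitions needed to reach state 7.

Answer: 2

Analysis:
Layered search for 7:
  depth 0: {0}
  depth 1: {1,2,3,5,6}
  depth 2: {4,7}
depth(7)=2, e.g. tau·c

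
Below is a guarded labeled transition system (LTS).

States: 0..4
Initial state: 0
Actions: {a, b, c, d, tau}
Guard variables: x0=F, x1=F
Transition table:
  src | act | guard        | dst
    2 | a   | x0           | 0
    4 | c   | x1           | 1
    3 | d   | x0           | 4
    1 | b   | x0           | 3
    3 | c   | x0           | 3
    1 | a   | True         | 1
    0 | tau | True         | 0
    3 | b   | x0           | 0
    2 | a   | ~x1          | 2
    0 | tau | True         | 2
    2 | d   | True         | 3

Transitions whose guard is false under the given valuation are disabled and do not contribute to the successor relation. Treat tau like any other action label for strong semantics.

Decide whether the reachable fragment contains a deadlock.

R = {0,2,3}
  0: tau→0  tau→2  [2 exit(s)]
  2: a→2  d→3  [2 exit(s)]
  3: ∅  [STUCK]
witness 3: tau·d

Answer: DEADLOCK at state 3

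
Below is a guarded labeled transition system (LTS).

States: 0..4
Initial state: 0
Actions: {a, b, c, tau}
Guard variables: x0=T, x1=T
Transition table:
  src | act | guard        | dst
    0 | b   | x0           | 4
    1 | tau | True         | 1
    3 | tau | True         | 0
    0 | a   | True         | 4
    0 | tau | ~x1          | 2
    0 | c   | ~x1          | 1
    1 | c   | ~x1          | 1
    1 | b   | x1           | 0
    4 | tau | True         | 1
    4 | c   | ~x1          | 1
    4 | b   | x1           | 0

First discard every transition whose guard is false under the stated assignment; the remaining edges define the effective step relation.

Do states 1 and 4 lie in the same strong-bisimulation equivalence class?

Bisimulation quotient by refinement:
  round 0: {{0,1,2,3,4}}
  round 1: {{0},{1,4},{2},{3}}
Fixed point at round 2; 4 class(es).
[1]={1,4}  [4]={1,4}

Answer: BISIMILAR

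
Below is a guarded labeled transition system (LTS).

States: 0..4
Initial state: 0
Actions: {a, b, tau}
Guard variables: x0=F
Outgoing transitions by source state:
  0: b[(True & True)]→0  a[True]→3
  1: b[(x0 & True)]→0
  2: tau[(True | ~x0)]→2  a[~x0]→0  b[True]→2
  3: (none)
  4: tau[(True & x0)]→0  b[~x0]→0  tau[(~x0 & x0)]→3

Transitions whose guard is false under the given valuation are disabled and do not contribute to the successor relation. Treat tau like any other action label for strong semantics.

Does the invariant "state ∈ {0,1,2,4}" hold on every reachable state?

Inv-set: {0,1,2,4}
R = {0,3}
  0: ✓
  3: VIOLATES
counterexample path to 3: a

Answer: INVARIANT VIOLATED at state 3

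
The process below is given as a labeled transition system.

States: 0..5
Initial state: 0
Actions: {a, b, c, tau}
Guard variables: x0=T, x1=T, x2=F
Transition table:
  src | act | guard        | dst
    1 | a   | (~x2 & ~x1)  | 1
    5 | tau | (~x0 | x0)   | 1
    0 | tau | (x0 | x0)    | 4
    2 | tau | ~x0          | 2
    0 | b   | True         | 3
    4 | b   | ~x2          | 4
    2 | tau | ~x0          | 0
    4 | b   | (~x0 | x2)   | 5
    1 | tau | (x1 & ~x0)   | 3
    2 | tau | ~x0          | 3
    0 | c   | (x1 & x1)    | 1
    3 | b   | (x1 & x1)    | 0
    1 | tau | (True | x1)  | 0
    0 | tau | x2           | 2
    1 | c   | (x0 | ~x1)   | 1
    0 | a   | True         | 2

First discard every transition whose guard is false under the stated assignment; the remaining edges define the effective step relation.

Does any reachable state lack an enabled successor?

Reachable = {0,1,2,3,4}
  0: a→2  b→3  c→1  tau→4  [4 out]
  1: c→1  tau→0  [2 out]
  2: ∅  [no exit]
  3: b→0  [1 out]
  4: b→4  [1 out]
witness 2: a

Answer: DEADLOCK at state 2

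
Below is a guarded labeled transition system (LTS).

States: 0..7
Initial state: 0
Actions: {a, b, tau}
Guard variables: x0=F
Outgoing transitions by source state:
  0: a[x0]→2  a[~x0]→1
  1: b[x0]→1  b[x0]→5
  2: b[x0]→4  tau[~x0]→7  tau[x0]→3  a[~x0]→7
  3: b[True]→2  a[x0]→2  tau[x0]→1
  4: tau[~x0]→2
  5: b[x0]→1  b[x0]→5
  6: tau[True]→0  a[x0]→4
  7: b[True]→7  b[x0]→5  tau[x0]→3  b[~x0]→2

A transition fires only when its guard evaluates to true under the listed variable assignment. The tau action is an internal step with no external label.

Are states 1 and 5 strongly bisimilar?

Bisimulation quotient by refinement:
  round 0: {{0,1,2,3,4,5,6,7}}
  round 1: {{0},{1,5},{2},{3,7},{4,6}}
  round 2: {{0},{1,5},{2},{3},{4},{6},{7}}
Fixed point at round 3; 7 class(es).
1∈{1,5}, 5∈{1,5}

Answer: BISIMILAR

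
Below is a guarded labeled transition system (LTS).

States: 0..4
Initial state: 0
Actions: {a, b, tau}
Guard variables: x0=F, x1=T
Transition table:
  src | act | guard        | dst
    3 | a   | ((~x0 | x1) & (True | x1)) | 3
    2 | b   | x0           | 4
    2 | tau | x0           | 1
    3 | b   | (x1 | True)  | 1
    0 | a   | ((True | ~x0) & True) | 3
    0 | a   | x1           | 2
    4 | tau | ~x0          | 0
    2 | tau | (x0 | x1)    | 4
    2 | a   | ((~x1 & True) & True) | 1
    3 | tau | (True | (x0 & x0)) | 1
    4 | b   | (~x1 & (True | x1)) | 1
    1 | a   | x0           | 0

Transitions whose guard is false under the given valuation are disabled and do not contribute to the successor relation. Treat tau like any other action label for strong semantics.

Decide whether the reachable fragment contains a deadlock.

Reachable = {0,1,2,3,4}
  0: a→2  a→3  [deg 2]
  1: ∅  [no exit]
  2: tau→4  [deg 1]
  3: a→3  b→1  tau→1  [deg 3]
  4: tau→0  [deg 1]
trace reaching 1: a·b

Answer: DEADLOCK at state 1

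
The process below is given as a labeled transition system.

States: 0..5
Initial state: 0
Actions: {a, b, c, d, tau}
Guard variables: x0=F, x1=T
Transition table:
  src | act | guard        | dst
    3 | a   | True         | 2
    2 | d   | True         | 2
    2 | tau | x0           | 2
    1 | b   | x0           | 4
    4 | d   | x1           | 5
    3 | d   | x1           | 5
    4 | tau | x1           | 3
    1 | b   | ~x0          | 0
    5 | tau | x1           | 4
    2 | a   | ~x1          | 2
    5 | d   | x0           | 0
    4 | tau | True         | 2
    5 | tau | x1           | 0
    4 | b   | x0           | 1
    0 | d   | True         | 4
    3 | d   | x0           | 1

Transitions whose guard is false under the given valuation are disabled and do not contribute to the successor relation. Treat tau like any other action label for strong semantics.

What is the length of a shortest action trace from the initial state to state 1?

Answer: UNREACHABLE

Trace:
Layered search for 1:
  L0 = {0}
  L1 = {4}
  L2 = {2,3,5}
1 never appears.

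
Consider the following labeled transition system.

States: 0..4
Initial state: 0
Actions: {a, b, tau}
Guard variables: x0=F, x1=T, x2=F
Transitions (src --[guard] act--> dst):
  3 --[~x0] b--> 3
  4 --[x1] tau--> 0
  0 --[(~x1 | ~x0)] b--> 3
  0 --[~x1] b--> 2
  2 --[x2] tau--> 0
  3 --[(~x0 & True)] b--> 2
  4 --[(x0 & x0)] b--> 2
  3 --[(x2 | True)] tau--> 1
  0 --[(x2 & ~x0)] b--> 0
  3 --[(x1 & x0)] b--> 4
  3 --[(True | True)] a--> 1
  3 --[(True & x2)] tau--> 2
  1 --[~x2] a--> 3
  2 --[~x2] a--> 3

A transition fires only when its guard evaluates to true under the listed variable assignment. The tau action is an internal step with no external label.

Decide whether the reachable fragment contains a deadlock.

Answer: DEADLOCK-FREE

Trace:
R = {0,1,2,3}
  0: b→3  [1 exit(s)]
  1: a→3  [1 exit(s)]
  2: a→3  [1 exit(s)]
  3: a→1  b→2  b→3  tau→1  [4 exit(s)]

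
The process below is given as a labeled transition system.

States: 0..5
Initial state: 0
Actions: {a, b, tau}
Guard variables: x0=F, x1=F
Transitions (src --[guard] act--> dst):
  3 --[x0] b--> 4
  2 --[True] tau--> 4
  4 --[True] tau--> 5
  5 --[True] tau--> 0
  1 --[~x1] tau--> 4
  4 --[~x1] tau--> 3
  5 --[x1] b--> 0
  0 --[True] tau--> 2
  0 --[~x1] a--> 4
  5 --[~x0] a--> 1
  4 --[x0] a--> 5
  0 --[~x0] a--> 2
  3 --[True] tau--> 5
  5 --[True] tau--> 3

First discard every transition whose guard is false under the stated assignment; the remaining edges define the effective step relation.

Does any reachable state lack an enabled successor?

Answer: DEADLOCK-FREE

Analysis:
Reach set: {0,1,2,3,4,5}
  0: a→2  a→4  tau→2  [deg 3]
  1: tau→4  [deg 1]
  2: tau→4  [deg 1]
  3: tau→5  [deg 1]
  4: tau→3  tau→5  [deg 2]
  5: a→1  tau→0  tau→3  [deg 3]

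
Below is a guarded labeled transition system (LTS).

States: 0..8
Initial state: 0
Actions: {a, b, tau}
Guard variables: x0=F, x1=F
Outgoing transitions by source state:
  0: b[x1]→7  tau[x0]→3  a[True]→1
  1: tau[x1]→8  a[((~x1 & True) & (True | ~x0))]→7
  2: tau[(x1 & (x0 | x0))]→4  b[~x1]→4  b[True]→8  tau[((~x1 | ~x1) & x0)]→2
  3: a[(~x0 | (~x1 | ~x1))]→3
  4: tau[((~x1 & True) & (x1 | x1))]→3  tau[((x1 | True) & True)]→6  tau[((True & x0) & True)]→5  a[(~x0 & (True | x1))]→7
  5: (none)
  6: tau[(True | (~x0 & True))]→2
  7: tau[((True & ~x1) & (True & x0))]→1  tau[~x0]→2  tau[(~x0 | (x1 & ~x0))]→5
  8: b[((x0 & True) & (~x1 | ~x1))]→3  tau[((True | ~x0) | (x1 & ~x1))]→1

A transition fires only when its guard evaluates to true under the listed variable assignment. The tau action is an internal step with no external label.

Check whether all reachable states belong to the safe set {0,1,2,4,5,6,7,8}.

Answer: INVARIANT HOLDS

Working:
Inv-set: {0,1,2,4,5,6,7,8}
Reach set: {0,1,2,4,5,6,7,8}
  0: safe
  1: safe
  2: safe
  4: safe
  5: safe
  6: safe
  7: safe
  8: safe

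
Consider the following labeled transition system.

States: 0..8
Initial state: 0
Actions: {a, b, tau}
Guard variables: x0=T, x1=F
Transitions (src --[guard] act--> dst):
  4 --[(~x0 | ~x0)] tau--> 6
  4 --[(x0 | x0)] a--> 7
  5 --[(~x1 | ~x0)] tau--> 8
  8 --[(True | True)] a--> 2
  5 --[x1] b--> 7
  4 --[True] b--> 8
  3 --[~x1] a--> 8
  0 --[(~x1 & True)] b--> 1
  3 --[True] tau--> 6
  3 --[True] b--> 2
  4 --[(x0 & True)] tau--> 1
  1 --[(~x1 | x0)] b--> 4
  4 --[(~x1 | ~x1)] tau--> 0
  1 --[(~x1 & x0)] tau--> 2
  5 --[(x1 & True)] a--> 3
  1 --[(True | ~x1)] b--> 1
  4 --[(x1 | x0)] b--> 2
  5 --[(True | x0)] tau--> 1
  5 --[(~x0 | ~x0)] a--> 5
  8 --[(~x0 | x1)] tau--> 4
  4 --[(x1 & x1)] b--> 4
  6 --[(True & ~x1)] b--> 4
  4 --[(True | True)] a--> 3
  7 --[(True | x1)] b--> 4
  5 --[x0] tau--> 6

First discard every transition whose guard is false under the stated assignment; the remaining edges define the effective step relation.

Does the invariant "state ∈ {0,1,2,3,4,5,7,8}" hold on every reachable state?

Answer: INVARIANT VIOLATED at state 6

Analysis:
Allowed set {0,1,2,3,4,5,7,8}
R = {0,1,2,3,4,6,7,8}
  0: ✓
  1: ✓
  2: ✓
  3: ✓
  4: ✓
  6: outside
  7: ✓
  8: ✓
witness against invariant: b·b·a·tau → 6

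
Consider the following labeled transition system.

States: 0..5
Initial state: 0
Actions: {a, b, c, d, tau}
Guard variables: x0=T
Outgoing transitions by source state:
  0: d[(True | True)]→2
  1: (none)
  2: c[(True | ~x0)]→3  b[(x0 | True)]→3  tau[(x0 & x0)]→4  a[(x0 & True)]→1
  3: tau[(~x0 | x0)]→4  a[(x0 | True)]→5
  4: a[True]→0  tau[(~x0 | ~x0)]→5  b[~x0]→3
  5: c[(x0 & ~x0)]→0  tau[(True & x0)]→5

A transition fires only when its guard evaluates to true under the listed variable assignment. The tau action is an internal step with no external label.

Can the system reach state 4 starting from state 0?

9 transition(s) survive guard evaluation.
Layer 0: {0}
Layer 1: {2}  cumulative {0,2}
Layer 2: {1,3,4}  cumulative {0,1,2,3,4}
Layer 3: {5}  cumulative {0,1,2,3,4,5}
Reach set: {0,1,2,3,4,5}
witness 4: d·tau

Answer: REACHABLE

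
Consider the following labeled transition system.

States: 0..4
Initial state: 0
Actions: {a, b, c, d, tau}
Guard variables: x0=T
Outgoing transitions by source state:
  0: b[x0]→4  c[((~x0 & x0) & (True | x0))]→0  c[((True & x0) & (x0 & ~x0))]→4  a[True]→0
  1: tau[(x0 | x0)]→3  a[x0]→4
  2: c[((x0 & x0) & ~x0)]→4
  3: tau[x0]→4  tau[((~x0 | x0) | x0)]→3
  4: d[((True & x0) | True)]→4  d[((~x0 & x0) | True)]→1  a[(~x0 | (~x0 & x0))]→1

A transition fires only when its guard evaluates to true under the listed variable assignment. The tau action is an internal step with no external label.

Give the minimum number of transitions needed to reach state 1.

Answer: 2

Analysis:
Layered search for 1:
  L0 = {0}
  L1 = {4}
  L2 = {1}
depth(1)=2, e.g. b·d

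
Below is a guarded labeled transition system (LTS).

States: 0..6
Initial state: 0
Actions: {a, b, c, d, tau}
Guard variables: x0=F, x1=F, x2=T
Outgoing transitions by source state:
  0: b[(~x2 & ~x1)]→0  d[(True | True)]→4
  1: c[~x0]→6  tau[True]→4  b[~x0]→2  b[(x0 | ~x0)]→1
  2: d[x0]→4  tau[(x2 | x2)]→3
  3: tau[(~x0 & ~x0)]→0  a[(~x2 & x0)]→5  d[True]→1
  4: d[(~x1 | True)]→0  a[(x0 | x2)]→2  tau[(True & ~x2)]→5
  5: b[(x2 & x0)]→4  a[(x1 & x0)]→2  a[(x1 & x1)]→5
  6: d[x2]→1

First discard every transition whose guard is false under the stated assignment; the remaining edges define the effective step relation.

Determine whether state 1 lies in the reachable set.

11 transition(s) survive guard evaluation.
depth 0: {0}
depth 1: {4}  total {0,4}
depth 2: {2}  total {0,2,4}
depth 3: {3}  total {0,2,3,4}
depth 4: {1}  total {0,1,2,3,4}
depth 5: {6}  total {0,1,2,3,4,6}
R = {0,1,2,3,4,6}
witness 1: d·a·tau·d

Answer: REACHABLE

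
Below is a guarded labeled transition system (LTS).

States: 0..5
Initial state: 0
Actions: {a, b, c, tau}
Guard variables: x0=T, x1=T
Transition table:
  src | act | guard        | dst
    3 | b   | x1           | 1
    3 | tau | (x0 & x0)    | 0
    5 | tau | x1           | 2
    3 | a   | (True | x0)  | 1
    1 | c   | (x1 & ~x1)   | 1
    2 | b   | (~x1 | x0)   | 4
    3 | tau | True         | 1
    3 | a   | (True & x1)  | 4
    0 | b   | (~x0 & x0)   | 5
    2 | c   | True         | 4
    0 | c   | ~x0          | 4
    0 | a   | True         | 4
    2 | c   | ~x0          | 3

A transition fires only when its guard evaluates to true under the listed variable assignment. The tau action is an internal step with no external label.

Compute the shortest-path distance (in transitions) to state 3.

Answer: UNREACHABLE

Working:
Layered search for 3:
  Layer 0: {0}
  Layer 1: {4}
3 never appears.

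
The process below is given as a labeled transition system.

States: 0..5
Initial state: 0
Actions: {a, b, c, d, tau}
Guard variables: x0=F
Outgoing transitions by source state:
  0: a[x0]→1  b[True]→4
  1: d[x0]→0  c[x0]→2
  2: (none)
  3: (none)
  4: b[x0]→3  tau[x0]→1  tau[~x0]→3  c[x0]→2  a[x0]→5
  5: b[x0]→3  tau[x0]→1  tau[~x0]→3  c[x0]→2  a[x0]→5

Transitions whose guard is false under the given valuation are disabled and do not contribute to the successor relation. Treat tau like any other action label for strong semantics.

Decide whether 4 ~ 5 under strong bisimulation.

Refine partition for ~:
  π0 = {{0,1,2,3,4,5}}
  π1 = {{0},{1,2,3},{4,5}}
stable after 2 split(s): 3 block(s)
4∈{4,5}, 5∈{4,5}

Answer: BISIMILAR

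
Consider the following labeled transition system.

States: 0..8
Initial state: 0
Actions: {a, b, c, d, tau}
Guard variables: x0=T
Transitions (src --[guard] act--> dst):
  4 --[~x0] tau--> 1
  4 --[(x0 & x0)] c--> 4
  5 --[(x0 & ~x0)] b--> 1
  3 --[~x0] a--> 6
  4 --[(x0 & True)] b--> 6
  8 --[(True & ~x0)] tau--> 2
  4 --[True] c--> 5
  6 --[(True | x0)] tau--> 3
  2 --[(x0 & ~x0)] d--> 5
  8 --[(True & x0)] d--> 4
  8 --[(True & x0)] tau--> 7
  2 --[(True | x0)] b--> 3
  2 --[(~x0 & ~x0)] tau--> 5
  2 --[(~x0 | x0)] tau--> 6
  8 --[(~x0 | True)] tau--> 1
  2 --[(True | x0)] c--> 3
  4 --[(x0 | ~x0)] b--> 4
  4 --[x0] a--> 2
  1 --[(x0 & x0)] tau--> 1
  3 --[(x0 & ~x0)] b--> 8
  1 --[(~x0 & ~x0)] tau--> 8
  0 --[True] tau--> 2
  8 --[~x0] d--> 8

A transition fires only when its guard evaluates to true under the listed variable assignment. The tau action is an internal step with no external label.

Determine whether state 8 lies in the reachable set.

Answer: UNREACHABLE

Trace:
After dropping false guards: 14 live edges.
L0 = {0}
L1 = {2}  cumulative {0,2}
L2 = {3,6}  cumulative {0,2,3,6}
Reach set: {0,2,3,6}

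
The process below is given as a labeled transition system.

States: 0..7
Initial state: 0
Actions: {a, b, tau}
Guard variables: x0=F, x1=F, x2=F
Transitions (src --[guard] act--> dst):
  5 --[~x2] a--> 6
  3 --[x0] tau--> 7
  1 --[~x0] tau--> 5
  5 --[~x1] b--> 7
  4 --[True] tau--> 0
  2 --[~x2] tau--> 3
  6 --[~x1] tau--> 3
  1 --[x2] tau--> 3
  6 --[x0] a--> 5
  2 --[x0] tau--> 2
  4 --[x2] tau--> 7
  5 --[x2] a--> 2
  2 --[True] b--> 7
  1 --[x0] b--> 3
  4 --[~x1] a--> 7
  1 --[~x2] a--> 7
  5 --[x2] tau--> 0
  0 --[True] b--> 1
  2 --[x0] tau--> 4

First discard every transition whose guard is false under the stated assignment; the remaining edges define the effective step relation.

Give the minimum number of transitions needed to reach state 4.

Breadth-first toward 4:
  L0 = {0}
  L1 = {1}
  L2 = {5,7}
  L3 = {6}
  L4 = {3}
4 never appears.

Answer: UNREACHABLE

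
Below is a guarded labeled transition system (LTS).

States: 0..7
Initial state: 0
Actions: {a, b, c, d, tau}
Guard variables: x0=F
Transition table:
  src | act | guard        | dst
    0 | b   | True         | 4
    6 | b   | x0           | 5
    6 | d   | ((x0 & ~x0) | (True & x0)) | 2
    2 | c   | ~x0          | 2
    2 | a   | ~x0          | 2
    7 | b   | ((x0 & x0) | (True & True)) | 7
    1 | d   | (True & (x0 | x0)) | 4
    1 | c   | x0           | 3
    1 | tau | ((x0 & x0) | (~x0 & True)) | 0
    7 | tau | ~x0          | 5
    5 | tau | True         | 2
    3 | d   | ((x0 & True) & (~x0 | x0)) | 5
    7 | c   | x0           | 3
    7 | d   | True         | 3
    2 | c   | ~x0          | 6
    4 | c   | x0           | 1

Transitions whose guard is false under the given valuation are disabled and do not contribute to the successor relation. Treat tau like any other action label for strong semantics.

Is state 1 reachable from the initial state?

Answer: UNREACHABLE

Working:
After dropping false guards: 9 live edges.
depth 0: {0}
depth 1: {4}  cumulative {0,4}
R = {0,4}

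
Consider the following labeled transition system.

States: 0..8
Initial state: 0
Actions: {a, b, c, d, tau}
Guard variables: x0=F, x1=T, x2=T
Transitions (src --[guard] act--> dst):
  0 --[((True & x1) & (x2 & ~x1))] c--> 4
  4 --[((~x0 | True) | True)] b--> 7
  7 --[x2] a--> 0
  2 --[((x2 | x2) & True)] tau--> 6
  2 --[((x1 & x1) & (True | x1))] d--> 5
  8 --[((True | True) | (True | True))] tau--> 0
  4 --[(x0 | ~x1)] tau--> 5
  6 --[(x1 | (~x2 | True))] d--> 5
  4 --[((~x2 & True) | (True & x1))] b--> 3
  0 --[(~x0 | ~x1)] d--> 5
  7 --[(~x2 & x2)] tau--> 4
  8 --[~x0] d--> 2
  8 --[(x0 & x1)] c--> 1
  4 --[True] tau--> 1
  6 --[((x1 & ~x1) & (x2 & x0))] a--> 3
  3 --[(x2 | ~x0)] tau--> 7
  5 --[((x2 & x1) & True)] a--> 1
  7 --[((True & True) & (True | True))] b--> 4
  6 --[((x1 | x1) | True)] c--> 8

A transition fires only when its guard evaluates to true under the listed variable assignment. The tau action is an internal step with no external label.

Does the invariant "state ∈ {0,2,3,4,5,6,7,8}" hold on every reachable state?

Safe = {0,2,3,4,5,6,7,8}
Reach set: {0,1,5}
  0: ok
  1: VIOLATES
  5: ok
counterexample path to 1: d·a

Answer: INVARIANT VIOLATED at state 1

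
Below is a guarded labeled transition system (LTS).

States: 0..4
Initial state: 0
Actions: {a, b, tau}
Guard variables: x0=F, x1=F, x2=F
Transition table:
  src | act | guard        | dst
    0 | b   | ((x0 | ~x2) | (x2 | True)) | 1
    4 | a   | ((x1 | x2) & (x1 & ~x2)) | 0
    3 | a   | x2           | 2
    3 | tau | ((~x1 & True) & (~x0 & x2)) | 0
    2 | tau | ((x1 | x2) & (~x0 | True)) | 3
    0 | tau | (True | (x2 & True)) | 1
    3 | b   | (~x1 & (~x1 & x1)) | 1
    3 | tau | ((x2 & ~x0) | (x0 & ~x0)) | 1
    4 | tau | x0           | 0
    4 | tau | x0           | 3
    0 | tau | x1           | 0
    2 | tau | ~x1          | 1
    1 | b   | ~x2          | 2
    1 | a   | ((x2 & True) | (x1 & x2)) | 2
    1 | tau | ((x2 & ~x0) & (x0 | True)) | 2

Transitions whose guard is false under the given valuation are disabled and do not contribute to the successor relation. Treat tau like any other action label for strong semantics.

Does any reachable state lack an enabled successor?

Answer: DEADLOCK-FREE

Working:
R = {0,1,2}
  0: b→1  tau→1  [2 exit(s)]
  1: b→2  [1 exit(s)]
  2: tau→1  [1 exit(s)]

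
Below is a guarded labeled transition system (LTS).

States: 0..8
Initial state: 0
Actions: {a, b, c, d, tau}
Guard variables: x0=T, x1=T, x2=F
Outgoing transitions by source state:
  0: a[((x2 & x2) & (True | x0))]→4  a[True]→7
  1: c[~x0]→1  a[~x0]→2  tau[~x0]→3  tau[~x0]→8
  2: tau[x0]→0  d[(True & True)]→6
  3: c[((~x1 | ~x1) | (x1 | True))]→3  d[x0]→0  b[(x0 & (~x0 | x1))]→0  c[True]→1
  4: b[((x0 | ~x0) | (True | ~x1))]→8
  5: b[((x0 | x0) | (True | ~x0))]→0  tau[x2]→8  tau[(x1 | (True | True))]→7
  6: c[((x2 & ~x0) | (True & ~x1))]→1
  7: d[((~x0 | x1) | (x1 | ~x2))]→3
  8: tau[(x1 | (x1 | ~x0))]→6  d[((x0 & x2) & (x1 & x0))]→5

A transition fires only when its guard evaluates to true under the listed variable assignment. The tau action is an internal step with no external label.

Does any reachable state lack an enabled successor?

R = {0,1,3,7}
  0: a→7  [deg 1]
  1: ∅  [no exit]
  3: b→0  c→1  c→3  d→0  [deg 4]
  7: d→3  [deg 1]
trace reaching 1: a·d·c

Answer: DEADLOCK at state 1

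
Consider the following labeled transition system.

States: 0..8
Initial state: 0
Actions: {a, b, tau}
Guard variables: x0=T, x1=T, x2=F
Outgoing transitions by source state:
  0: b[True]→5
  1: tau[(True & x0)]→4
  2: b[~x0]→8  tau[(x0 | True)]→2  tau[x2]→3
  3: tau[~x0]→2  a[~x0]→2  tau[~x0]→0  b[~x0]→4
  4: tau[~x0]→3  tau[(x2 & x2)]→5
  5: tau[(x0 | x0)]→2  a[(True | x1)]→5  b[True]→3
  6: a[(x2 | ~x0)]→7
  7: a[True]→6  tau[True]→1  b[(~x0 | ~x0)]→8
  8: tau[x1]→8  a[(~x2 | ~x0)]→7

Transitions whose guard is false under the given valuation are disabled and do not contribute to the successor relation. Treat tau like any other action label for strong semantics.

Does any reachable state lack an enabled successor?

Answer: DEADLOCK at state 3

Working:
Reachable = {0,2,3,5}
  0: b→5  [1 out]
  2: tau→2  [1 out]
  3: ∅  [no exit]
  5: a→5  b→3  tau→2  [3 out]
Path to 3: b·b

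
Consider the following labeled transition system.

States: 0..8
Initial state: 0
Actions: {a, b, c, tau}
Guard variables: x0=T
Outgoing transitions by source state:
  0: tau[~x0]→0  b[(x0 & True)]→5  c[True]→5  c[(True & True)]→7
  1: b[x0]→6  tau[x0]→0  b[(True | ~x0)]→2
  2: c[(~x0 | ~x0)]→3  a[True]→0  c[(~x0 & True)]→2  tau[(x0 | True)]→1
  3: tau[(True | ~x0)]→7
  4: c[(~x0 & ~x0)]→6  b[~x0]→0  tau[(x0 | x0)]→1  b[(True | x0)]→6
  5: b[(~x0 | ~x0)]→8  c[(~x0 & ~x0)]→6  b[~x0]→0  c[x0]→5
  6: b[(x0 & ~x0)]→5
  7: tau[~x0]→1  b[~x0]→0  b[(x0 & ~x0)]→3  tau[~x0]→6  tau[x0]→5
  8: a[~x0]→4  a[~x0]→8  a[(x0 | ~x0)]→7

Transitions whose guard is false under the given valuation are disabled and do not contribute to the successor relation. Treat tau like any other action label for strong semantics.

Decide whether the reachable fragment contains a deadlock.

Reachable = {0,5,7}
  0: b→5  c→5  c→7  [3 exit(s)]
  5: c→5  [1 exit(s)]
  7: tau→5  [1 exit(s)]

Answer: DEADLOCK-FREE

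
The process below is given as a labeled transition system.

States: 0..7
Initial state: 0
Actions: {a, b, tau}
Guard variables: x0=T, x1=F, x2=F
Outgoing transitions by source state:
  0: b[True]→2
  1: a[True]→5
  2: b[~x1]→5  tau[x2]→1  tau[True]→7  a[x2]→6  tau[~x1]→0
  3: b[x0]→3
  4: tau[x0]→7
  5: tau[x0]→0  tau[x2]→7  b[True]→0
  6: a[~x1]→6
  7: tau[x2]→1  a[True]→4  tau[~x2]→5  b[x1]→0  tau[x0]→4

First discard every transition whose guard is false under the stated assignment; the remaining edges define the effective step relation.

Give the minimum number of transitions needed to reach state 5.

BFS to 5:
  Layer 0: {0}
  Layer 1: {2}
  Layer 2: {5,7}
5 enters at depth 2; path b·b

Answer: 2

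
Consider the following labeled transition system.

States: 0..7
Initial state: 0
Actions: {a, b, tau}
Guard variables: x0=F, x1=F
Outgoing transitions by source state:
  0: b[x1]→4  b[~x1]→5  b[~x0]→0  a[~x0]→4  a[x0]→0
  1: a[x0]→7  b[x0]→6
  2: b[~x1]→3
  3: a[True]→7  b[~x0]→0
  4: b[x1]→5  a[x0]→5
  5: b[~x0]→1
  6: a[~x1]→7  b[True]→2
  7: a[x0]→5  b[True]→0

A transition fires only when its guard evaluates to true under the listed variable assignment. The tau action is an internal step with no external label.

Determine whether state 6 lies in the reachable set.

After dropping false guards: 10 live edges.
depth 0: {0}
depth 1: {4,5}  now seen {0,4,5}
depth 2: {1}  now seen {0,1,4,5}
R = {0,1,4,5}

Answer: UNREACHABLE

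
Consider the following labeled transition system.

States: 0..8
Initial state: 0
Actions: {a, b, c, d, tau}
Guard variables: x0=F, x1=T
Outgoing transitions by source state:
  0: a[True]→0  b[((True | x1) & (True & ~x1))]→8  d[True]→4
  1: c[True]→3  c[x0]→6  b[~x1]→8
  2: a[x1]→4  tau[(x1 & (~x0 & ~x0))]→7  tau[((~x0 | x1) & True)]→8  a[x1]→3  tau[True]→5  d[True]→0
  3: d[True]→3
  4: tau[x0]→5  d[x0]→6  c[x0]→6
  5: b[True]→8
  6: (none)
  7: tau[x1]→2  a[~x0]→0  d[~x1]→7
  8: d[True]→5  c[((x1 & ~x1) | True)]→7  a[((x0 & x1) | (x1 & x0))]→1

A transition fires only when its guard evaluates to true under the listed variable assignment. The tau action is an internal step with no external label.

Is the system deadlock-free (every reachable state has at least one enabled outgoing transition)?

Reach set: {0,4}
  0: a→0  d→4  [deg 2]
  4: ∅  [no exit]
trace reaching 4: d

Answer: DEADLOCK at state 4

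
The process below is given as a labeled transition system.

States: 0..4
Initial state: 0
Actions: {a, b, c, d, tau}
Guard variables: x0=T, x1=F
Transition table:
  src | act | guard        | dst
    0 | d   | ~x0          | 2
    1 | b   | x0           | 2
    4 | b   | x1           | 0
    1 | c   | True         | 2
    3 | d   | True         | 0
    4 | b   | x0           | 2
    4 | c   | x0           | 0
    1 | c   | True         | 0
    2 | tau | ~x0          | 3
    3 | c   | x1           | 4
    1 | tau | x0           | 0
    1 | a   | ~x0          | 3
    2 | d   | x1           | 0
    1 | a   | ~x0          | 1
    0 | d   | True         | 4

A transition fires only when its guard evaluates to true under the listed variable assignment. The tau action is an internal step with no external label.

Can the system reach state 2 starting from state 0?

Guard filter leaves 8 enabled edge(s).
L0 = {0}
L1 = {4}  total {0,4}
L2 = {2}  total {0,2,4}
R = {0,2,4}
Path to 2: d·b

Answer: REACHABLE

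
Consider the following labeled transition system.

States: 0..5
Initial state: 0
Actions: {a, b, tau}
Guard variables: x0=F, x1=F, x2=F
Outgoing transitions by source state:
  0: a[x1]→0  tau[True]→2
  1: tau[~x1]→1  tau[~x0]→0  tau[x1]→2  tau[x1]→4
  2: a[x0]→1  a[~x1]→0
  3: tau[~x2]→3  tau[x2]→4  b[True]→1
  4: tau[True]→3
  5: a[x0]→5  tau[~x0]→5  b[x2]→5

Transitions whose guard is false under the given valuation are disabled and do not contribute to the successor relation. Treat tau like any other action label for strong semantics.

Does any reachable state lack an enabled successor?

R = {0,2}
  0: tau→2  [deg 1]
  2: a→0  [deg 1]

Answer: DEADLOCK-FREE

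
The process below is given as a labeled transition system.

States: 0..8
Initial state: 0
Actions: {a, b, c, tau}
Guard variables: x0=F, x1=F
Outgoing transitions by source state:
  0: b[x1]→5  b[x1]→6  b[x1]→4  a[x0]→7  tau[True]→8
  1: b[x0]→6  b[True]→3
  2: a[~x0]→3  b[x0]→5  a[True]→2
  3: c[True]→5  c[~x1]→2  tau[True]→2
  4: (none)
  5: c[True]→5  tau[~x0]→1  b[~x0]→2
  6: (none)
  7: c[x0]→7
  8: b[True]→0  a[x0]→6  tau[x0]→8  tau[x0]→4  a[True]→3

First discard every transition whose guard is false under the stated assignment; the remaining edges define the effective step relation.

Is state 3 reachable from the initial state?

Answer: REACHABLE

Working:
Guard filter leaves 12 enabled edge(s).
Layer 0: {0}
Layer 1: {8}  now seen {0,8}
Layer 2: {3}  now seen {0,3,8}
Layer 3: {2,5}  now seen {0,2,3,5,8}
Layer 4: {1}  now seen {0,1,2,3,5,8}
R = {0,1,2,3,5,8}
witness 3: tau·a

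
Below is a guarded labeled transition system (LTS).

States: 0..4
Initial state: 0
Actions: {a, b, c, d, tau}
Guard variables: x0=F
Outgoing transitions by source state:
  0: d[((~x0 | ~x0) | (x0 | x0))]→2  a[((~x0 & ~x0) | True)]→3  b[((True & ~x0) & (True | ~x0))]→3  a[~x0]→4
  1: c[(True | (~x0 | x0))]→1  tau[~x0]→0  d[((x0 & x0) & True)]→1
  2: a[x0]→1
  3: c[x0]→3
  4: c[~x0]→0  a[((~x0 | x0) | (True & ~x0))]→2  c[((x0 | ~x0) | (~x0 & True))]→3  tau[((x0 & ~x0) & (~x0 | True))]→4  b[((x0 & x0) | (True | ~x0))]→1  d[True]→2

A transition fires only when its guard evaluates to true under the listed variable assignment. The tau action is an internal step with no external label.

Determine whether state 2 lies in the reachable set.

After dropping false guards: 11 live edges.
depth 0: {0}
depth 1: {2,3,4}  cumulative {0,2,3,4}
depth 2: {1}  cumulative {0,1,2,3,4}
Reach set: {0,1,2,3,4}
trace reaching 2: d

Answer: REACHABLE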